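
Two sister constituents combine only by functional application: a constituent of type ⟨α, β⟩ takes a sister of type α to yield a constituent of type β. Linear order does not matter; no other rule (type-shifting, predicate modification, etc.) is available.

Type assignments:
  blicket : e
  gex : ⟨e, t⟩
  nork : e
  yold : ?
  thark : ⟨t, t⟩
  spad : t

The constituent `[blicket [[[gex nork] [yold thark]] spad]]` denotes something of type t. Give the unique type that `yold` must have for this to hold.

⟨⟨t, t⟩, ⟨t, ⟨t, ⟨e, t⟩⟩⟩⟩

[blicket [[[gex nork] [yold thark]] spad]] is required to be t. blicket : e cannot yield t as functor, so [[[gex nork] [yold thark]] spad] : ⟨e, t⟩.
[[[gex nork] [yold thark]] spad] is required to be ⟨e, t⟩. spad : t cannot yield ⟨e, t⟩ as functor, so [[gex nork] [yold thark]] : ⟨t, ⟨e, t⟩⟩.
[[gex nork] [yold thark]] is required to be ⟨t, ⟨e, t⟩⟩. [gex nork] : t cannot yield ⟨t, ⟨e, t⟩⟩ as functor, so [yold thark] : ⟨t, ⟨t, ⟨e, t⟩⟩⟩.
[yold thark] is required to be ⟨t, ⟨t, ⟨e, t⟩⟩⟩. thark : ⟨t, t⟩ cannot yield ⟨t, ⟨t, ⟨e, t⟩⟩⟩ as functor, so yold : ⟨⟨t, t⟩, ⟨t, ⟨t, ⟨e, t⟩⟩⟩⟩.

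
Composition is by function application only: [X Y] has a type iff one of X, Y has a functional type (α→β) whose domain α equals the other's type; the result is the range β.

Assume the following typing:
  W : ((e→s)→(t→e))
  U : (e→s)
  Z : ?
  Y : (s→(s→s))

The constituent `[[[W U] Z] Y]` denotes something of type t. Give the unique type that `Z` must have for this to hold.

((t→e)→((s→(s→s))→t))

[[[W U] Z] Y] must have type t. The sister Y has type (s→(s→s)); that is not a function onto t, so [[W U] Z] must be the functor, of type ((s→(s→s))→t).
[[W U] Z] must have type ((s→(s→s))→t). The sister [W U] has type (t→e); that is not a function onto ((s→(s→s))→t), so Z must be the functor, of type ((t→e)→((s→(s→s))→t)).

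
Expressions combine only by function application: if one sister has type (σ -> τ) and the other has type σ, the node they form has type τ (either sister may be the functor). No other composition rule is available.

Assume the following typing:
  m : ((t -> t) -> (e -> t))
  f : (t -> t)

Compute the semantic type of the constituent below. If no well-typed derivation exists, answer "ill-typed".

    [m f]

(e -> t)

[m f]: functor m : ((t -> t) -> (e -> t)), argument f : (t -> t); result (e -> t).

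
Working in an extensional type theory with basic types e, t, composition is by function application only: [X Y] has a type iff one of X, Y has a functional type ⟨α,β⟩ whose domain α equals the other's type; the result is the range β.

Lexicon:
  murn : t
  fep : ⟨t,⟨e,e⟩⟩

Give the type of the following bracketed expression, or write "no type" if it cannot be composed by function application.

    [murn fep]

[murn fep] — fep of type ⟨t,⟨e,e⟩⟩ combines with murn of type t: type ⟨e,e⟩.

⟨e,e⟩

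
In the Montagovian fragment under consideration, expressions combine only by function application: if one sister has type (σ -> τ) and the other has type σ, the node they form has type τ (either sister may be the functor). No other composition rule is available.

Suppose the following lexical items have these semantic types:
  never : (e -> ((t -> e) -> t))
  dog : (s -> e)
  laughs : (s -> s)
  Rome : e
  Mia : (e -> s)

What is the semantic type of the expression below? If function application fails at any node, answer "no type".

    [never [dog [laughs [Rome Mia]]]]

((t -> e) -> t)

[Rome Mia]: Mia is (e -> s), Rome is e; result s.
[laughs [Rome Mia]]: laughs is (s -> s), [Rome Mia] is s; result s.
[dog [laughs [Rome Mia]]]: dog is (s -> e), [laughs [Rome Mia]] is s; result e.
[never [dog [laughs [Rome Mia]]]]: never is (e -> ((t -> e) -> t)), [dog [laughs [Rome Mia]]] is e; result ((t -> e) -> t).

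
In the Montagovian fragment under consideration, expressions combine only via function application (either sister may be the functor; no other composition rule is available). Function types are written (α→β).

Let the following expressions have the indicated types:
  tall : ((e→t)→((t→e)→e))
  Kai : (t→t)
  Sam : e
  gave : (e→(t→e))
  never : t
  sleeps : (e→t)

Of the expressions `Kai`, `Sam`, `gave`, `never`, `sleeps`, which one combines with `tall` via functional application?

Kai : (t→t) — no; tall wants (e→t), and Kai wants t.
Sam : e — no; tall wants (e→t), and Sam wants nothing (atomic).
gave : (e→(t→e)) — no; tall wants (e→t), and gave wants e.
never : t — no; tall wants (e→t), and never wants nothing (atomic).
sleeps — combines: tall : ((e→t)→((t→e)→e)) takes sleeps : (e→t) as argument, giving ((t→e)→e).

sleeps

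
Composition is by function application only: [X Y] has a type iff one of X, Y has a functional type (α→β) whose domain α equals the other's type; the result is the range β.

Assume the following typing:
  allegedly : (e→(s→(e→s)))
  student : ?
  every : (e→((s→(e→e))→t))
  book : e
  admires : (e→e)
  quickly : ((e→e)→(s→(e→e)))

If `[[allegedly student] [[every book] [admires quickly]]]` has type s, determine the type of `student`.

((e→(s→(e→s)))→(t→s))

At [[allegedly student] [[every book] [admires quickly]]] (required: s): [[every book] [admires quickly]] is t, which is not a function with range s; hence [allegedly student] is the functor — type (t→s).
At [allegedly student] (required: (t→s)): allegedly is (e→(s→(e→s))), which is not a function with range (t→s); hence student is the functor — type ((e→(s→(e→s)))→(t→s)).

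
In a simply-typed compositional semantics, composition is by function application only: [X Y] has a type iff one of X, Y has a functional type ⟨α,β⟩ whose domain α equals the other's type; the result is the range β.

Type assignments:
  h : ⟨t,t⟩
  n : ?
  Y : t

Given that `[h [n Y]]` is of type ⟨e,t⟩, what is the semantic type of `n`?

⟨t,⟨⟨t,t⟩,⟨e,t⟩⟩⟩

At [h [n Y]] (required: ⟨e,t⟩): h is ⟨t,t⟩, which is not a function with range ⟨e,t⟩; hence [n Y] is the functor — type ⟨⟨t,t⟩,⟨e,t⟩⟩.
At [n Y] (required: ⟨⟨t,t⟩,⟨e,t⟩⟩): Y is t, which is not a function with range ⟨⟨t,t⟩,⟨e,t⟩⟩; hence n is the functor — type ⟨t,⟨⟨t,t⟩,⟨e,t⟩⟩⟩.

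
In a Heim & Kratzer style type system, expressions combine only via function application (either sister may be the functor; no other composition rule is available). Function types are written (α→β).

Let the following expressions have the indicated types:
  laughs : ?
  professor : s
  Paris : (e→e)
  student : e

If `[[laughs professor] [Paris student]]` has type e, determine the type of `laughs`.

At [[laughs professor] [Paris student]] (required: e): [Paris student] is e, which is not a function with range e; hence [laughs professor] is the functor — type (e→e).
At [laughs professor] (required: (e→e)): professor is s, which is not a function with range (e→e); hence laughs is the functor — type (s→(e→e)).

(s→(e→e))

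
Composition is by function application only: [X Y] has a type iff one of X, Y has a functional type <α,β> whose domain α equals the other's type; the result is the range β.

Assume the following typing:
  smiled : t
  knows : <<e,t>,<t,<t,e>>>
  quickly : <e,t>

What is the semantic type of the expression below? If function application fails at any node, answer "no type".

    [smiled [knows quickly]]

<t,e>

[knows quickly]: knows is <<e,t>,<t,<t,e>>>, quickly is <e,t>; result <t,<t,e>>.
[smiled [knows quickly]]: [knows quickly] is <t,<t,e>>, smiled is t; result <t,e>.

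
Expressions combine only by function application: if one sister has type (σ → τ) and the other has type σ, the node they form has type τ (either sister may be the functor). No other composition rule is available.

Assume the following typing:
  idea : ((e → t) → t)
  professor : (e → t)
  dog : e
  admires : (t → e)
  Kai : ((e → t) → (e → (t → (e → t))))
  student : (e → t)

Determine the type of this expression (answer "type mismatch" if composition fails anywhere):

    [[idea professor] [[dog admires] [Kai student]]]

type mismatch

[idea professor]: idea is ((e → t) → t), professor is (e → t); result t.
At [dog admires]: neither e nor (t → e) can take the other as argument; the node is ill-typed.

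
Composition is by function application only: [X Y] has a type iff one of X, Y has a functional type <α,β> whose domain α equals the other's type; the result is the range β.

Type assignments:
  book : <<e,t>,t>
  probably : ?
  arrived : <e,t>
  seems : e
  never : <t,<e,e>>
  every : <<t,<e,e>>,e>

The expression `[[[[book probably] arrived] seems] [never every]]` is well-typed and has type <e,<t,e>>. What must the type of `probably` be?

<<<e,t>,t>,<<e,t>,<e,<e,<e,<t,e>>>>>>

[[[[book probably] arrived] seems] [never every]] must have type <e,<t,e>>. The sister [never every] has type e; that is not a function onto <e,<t,e>>, so [[[book probably] arrived] seems] must be the functor, of type <e,<e,<t,e>>>.
[[[book probably] arrived] seems] must have type <e,<e,<t,e>>>. The sister seems has type e; that is not a function onto <e,<e,<t,e>>>, so [[book probably] arrived] must be the functor, of type <e,<e,<e,<t,e>>>>.
[[book probably] arrived] must have type <e,<e,<e,<t,e>>>>. The sister arrived has type <e,t>; that is not a function onto <e,<e,<e,<t,e>>>>, so [book probably] must be the functor, of type <<e,t>,<e,<e,<e,<t,e>>>>>.
[book probably] must have type <<e,t>,<e,<e,<e,<t,e>>>>>. The sister book has type <<e,t>,t>; that is not a function onto <<e,t>,<e,<e,<e,<t,e>>>>>, so probably must be the functor, of type <<<e,t>,t>,<<e,t>,<e,<e,<e,<t,e>>>>>>.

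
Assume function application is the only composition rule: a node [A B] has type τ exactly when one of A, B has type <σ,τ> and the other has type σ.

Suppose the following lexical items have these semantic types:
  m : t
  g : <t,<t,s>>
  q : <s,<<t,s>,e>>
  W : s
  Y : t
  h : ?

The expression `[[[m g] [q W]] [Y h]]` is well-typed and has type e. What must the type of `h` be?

For [[[m g] [q W]] [Y h]] to have type e with [[m g] [q W]] of type e, [Y h] must be the function: [Y h] : <e,e>.
For [Y h] to have type <e,e> with Y of type t, h must be the function: h : <t,<e,e>>.

<t,<e,e>>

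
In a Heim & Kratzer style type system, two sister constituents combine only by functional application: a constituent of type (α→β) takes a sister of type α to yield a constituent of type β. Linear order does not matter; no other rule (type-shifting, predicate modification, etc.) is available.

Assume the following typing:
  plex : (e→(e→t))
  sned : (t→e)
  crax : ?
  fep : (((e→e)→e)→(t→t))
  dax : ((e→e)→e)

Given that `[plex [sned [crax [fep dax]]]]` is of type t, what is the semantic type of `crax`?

[plex [sned [crax [fep dax]]]] must have type t. The sister plex has type (e→(e→t)); that is not a function onto t, so [sned [crax [fep dax]]] must be the functor, of type ((e→(e→t))→t).
[sned [crax [fep dax]]] must have type ((e→(e→t))→t). The sister sned has type (t→e); that is not a function onto ((e→(e→t))→t), so [crax [fep dax]] must be the functor, of type ((t→e)→((e→(e→t))→t)).
[crax [fep dax]] must have type ((t→e)→((e→(e→t))→t)). The sister [fep dax] has type (t→t); that is not a function onto ((t→e)→((e→(e→t))→t)), so crax must be the functor, of type ((t→t)→((t→e)→((e→(e→t))→t))).

((t→t)→((t→e)→((e→(e→t))→t)))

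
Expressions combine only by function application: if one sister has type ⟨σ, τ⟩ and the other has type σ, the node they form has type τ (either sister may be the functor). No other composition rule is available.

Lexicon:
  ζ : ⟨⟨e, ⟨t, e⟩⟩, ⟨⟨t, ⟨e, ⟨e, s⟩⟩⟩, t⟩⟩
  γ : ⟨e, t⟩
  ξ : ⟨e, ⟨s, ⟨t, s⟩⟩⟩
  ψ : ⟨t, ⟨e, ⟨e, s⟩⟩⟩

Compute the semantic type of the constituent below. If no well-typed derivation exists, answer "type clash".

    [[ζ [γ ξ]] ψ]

At [γ ξ]: neither ⟨e, t⟩ nor ⟨e, ⟨s, ⟨t, s⟩⟩⟩ can take the other as argument; the node is ill-typed.

type clash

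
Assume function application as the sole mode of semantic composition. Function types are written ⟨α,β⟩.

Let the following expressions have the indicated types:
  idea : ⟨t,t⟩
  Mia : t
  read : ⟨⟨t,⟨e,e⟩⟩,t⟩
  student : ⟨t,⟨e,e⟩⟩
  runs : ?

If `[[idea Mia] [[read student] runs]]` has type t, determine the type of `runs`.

⟨t,⟨t,t⟩⟩

At [[idea Mia] [[read student] runs]] (required: t): [idea Mia] is t, which is not a function with range t; hence [[read student] runs] is the functor — type ⟨t,t⟩.
At [[read student] runs] (required: ⟨t,t⟩): [read student] is t, which is not a function with range ⟨t,t⟩; hence runs is the functor — type ⟨t,⟨t,t⟩⟩.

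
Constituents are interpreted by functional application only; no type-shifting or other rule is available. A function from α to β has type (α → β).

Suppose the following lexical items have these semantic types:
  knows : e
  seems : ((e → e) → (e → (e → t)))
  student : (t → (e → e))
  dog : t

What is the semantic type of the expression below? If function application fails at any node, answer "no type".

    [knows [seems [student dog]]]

[student dog]: student is (t → (e → e)), dog is t; result (e → e).
[seems [student dog]]: seems is ((e → e) → (e → (e → t))), [student dog] is (e → e); result (e → (e → t)).
[knows [seems [student dog]]]: [seems [student dog]] is (e → (e → t)), knows is e; result (e → t).

(e → t)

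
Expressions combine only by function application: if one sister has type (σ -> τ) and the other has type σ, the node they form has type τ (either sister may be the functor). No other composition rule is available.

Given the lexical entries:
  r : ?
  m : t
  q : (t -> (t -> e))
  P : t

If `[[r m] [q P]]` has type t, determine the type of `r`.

[[r m] [q P]] must have type t. The sister [q P] has type (t -> e); that is not a function onto t, so [r m] must be the functor, of type ((t -> e) -> t).
[r m] must have type ((t -> e) -> t). The sister m has type t; that is not a function onto ((t -> e) -> t), so r must be the functor, of type (t -> ((t -> e) -> t)).

(t -> ((t -> e) -> t))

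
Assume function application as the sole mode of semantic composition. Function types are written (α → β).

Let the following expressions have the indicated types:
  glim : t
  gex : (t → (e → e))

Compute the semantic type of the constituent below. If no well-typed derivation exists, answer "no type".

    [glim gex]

(e → e)

[glim gex]: functor gex : (t → (e → e)), argument glim : t; result (e → e).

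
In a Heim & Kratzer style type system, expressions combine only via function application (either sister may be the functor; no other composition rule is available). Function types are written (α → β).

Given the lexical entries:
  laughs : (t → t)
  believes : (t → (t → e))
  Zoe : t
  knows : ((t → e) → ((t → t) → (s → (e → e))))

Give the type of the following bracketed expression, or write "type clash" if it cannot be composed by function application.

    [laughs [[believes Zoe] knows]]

[believes Zoe]: believes is (t → (t → e)), Zoe is t; result (t → e).
[[believes Zoe] knows]: knows is ((t → e) → ((t → t) → (s → (e → e)))), [believes Zoe] is (t → e); result ((t → t) → (s → (e → e))).
[laughs [[believes Zoe] knows]]: [[believes Zoe] knows] is ((t → t) → (s → (e → e))), laughs is (t → t); result (s → (e → e)).

(s → (e → e))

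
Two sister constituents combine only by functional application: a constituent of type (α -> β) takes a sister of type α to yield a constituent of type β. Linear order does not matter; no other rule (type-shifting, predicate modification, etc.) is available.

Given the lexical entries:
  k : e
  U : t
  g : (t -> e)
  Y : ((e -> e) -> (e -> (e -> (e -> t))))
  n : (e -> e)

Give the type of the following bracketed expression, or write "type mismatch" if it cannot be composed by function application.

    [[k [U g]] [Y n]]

[U g]: g is (t -> e), U is t; result e.
At [k [U g]]: neither e nor e can take the other as argument; the node is ill-typed.

type mismatch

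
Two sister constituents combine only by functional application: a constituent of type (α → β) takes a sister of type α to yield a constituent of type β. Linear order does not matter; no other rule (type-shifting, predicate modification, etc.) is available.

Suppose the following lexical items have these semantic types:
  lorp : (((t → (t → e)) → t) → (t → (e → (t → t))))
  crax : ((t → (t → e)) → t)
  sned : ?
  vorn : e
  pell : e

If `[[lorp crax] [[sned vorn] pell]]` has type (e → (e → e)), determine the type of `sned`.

(e → (e → ((t → (e → (t → t))) → (e → (e → e)))))

For [[lorp crax] [[sned vorn] pell]] to have type (e → (e → e)) with [lorp crax] of type (t → (e → (t → t))), [[sned vorn] pell] must be the function: [[sned vorn] pell] : ((t → (e → (t → t))) → (e → (e → e))).
For [[sned vorn] pell] to have type ((t → (e → (t → t))) → (e → (e → e))) with pell of type e, [sned vorn] must be the function: [sned vorn] : (e → ((t → (e → (t → t))) → (e → (e → e)))).
For [sned vorn] to have type (e → ((t → (e → (t → t))) → (e → (e → e)))) with vorn of type e, sned must be the function: sned : (e → (e → ((t → (e → (t → t))) → (e → (e → e))))).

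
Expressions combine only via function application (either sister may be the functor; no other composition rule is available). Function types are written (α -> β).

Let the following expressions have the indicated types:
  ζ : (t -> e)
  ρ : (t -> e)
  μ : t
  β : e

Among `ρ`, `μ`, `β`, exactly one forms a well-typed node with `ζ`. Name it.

μ

ρ : (t -> e) — neither side's domain matches the other.
μ — combines: ζ : (t -> e) takes μ : t as argument, giving e.
β : e — neither side's domain matches the other.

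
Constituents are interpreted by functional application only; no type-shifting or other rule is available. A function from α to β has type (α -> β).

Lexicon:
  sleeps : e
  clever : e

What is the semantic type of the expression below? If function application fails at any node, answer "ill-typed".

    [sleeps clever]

ill-typed

At [sleeps clever]: neither e nor e can take the other as argument; the node is ill-typed.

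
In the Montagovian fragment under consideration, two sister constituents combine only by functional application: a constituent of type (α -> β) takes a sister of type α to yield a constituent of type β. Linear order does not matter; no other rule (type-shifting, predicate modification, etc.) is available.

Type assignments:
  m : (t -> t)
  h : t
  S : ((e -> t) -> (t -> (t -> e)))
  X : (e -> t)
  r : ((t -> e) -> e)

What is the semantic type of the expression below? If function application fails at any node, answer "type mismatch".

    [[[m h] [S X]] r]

[m h]: functor m : (t -> t), argument h : t; result t.
[S X]: functor S : ((e -> t) -> (t -> (t -> e))), argument X : (e -> t); result (t -> (t -> e)).
[[m h] [S X]]: functor [S X] : (t -> (t -> e)), argument [m h] : t; result (t -> e).
[[[m h] [S X]] r]: functor r : ((t -> e) -> e), argument [[m h] [S X]] : (t -> e); result e.

e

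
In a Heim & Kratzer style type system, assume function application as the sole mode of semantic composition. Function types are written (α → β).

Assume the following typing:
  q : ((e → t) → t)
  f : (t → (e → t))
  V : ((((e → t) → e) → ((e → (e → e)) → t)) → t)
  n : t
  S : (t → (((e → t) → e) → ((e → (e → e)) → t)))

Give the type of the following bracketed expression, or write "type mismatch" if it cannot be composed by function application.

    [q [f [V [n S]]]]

[n S]: functor S : (t → (((e → t) → e) → ((e → (e → e)) → t))), argument n : t; result (((e → t) → e) → ((e → (e → e)) → t)).
[V [n S]]: functor V : ((((e → t) → e) → ((e → (e → e)) → t)) → t), argument [n S] : (((e → t) → e) → ((e → (e → e)) → t)); result t.
[f [V [n S]]]: functor f : (t → (e → t)), argument [V [n S]] : t; result (e → t).
[q [f [V [n S]]]]: functor q : ((e → t) → t), argument [f [V [n S]]] : (e → t); result t.

t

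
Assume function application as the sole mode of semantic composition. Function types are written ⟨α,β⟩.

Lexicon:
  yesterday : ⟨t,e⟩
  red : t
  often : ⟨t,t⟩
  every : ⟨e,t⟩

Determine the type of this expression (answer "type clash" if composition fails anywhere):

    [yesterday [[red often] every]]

At [red often], often : ⟨t,t⟩ takes red : t, giving t.
[[red often] every]: t and ⟨e,t⟩ cannot combine by function application — type clash.

type clash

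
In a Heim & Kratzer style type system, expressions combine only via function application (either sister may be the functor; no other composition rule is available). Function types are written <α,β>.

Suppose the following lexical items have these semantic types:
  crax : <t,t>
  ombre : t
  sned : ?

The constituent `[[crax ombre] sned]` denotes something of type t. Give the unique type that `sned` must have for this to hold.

<t,t>

For [[crax ombre] sned] to have type t with [crax ombre] of type t, sned must be the function: sned : <t,t>.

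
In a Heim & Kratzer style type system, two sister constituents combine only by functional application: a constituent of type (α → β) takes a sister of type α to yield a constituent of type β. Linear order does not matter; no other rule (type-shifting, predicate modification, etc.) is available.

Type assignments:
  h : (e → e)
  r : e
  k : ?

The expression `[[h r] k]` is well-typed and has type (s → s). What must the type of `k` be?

[[h r] k] is required to be (s → s). [h r] : e cannot yield (s → s) as functor, so k : (e → (s → s)).

(e → (s → s))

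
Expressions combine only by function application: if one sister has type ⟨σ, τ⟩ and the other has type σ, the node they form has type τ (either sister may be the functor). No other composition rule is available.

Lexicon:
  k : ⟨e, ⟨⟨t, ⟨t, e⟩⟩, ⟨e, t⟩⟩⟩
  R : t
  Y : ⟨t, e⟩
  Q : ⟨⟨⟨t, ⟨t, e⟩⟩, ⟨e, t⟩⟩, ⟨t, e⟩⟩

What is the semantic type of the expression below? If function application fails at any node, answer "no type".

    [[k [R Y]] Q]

[R Y]: ⟨t, e⟩ applied to t yields e.
[k [R Y]]: ⟨e, ⟨⟨t, ⟨t, e⟩⟩, ⟨e, t⟩⟩⟩ applied to e yields ⟨⟨t, ⟨t, e⟩⟩, ⟨e, t⟩⟩.
[[k [R Y]] Q]: ⟨⟨⟨t, ⟨t, e⟩⟩, ⟨e, t⟩⟩, ⟨t, e⟩⟩ applied to ⟨⟨t, ⟨t, e⟩⟩, ⟨e, t⟩⟩ yields ⟨t, e⟩.

⟨t, e⟩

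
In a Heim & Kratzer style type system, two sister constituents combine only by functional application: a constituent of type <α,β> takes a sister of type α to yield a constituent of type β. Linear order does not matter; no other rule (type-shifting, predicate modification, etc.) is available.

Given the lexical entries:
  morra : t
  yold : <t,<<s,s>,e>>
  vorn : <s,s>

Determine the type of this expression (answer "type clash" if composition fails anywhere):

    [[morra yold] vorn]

[morra yold]: functor yold : <t,<<s,s>,e>>, argument morra : t; result <<s,s>,e>.
[[morra yold] vorn]: functor [morra yold] : <<s,s>,e>, argument vorn : <s,s>; result e.

e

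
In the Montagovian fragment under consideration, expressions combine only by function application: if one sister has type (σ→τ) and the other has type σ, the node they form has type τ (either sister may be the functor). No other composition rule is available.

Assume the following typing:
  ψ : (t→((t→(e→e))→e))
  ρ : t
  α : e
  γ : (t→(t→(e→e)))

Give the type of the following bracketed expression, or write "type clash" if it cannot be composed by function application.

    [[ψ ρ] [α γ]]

At [ψ ρ], ψ : (t→((t→(e→e))→e)) takes ρ : t, giving ((t→(e→e))→e).
At [α γ]: neither e nor (t→(t→(e→e))) can take the other as argument; the node is ill-typed.

type clash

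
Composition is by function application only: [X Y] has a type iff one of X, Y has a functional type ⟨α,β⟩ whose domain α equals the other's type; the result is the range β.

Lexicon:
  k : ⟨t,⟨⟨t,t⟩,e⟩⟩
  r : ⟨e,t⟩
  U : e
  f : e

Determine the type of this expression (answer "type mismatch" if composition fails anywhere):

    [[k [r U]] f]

[r U]: ⟨e,t⟩ applied to e yields t.
[k [r U]]: ⟨t,⟨⟨t,t⟩,e⟩⟩ applied to t yields ⟨⟨t,t⟩,e⟩.
[[k [r U]] f]: ⟨⟨t,t⟩,e⟩ and e cannot combine by function application — type clash.

type mismatch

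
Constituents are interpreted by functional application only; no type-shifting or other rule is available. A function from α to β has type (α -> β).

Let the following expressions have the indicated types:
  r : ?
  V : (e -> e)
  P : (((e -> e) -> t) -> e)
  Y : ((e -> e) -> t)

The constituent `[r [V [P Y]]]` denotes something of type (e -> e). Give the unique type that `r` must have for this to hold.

At [r [V [P Y]]] (required: (e -> e)): [V [P Y]] is e, which is not a function with range (e -> e); hence r is the functor — type (e -> (e -> e)).

(e -> (e -> e))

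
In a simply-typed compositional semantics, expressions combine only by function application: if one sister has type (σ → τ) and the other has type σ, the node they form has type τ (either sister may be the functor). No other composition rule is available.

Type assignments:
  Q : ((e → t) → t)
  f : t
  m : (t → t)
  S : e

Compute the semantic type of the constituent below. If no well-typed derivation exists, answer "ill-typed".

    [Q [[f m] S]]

ill-typed

[f m]: functor m : (t → t), argument f : t; result t.
[[f m] S]: t with e — neither is a function whose domain matches the other; composition fails here.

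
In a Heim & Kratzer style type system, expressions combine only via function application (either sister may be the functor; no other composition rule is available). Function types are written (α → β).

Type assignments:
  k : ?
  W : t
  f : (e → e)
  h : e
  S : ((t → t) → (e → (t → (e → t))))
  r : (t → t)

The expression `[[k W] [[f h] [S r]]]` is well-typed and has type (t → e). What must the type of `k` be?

At [[k W] [[f h] [S r]]] (required: (t → e)): [[f h] [S r]] is (t → (e → t)), which is not a function with range (t → e); hence [k W] is the functor — type ((t → (e → t)) → (t → e)).
At [k W] (required: ((t → (e → t)) → (t → e))): W is t, which is not a function with range ((t → (e → t)) → (t → e)); hence k is the functor — type (t → ((t → (e → t)) → (t → e))).

(t → ((t → (e → t)) → (t → e)))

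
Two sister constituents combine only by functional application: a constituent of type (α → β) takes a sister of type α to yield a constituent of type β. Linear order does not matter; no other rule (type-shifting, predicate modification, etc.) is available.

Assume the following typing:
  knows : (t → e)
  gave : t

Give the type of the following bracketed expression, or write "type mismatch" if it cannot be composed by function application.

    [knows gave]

e

[knows gave] — knows of type (t → e) combines with gave of type t: type e.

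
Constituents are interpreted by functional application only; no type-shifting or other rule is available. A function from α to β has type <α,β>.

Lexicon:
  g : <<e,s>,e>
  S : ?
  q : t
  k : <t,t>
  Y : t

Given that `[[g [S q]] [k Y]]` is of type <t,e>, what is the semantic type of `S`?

<t,<<<e,s>,e>,<t,<t,e>>>>

For [[g [S q]] [k Y]] to have type <t,e> with [k Y] of type t, [g [S q]] must be the function: [g [S q]] : <t,<t,e>>.
For [g [S q]] to have type <t,<t,e>> with g of type <<e,s>,e>, [S q] must be the function: [S q] : <<<e,s>,e>,<t,<t,e>>>.
For [S q] to have type <<<e,s>,e>,<t,<t,e>>> with q of type t, S must be the function: S : <t,<<<e,s>,e>,<t,<t,e>>>>.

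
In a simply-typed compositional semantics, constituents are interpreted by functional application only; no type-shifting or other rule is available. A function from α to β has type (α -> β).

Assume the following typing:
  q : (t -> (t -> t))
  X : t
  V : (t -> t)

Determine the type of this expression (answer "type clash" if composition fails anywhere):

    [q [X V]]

(t -> t)

[X V]: functor V : (t -> t), argument X : t; result t.
[q [X V]]: functor q : (t -> (t -> t)), argument [X V] : t; result (t -> t).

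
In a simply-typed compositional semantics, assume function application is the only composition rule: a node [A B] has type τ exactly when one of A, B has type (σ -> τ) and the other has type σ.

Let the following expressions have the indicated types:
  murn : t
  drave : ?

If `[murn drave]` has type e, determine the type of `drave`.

[murn drave] must have type e. The sister murn has type t; that is not a function onto e, so drave must be the functor, of type (t -> e).

(t -> e)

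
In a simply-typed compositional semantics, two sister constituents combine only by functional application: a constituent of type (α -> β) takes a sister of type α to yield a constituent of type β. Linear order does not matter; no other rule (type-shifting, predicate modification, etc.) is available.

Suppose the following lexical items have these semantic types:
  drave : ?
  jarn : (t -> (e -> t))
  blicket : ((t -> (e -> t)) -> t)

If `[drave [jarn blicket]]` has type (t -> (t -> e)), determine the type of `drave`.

For [drave [jarn blicket]] to have type (t -> (t -> e)) with [jarn blicket] of type t, drave must be the function: drave : (t -> (t -> (t -> e))).

(t -> (t -> (t -> e)))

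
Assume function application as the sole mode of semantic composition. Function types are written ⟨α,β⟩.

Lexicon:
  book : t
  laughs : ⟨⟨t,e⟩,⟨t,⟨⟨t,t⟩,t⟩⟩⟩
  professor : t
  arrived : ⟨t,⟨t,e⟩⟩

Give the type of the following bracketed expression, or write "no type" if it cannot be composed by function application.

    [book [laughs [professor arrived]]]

⟨⟨t,t⟩,t⟩

[professor arrived]: arrived is ⟨t,⟨t,e⟩⟩, professor is t; result ⟨t,e⟩.
[laughs [professor arrived]]: laughs is ⟨⟨t,e⟩,⟨t,⟨⟨t,t⟩,t⟩⟩⟩, [professor arrived] is ⟨t,e⟩; result ⟨t,⟨⟨t,t⟩,t⟩⟩.
[book [laughs [professor arrived]]]: [laughs [professor arrived]] is ⟨t,⟨⟨t,t⟩,t⟩⟩, book is t; result ⟨⟨t,t⟩,t⟩.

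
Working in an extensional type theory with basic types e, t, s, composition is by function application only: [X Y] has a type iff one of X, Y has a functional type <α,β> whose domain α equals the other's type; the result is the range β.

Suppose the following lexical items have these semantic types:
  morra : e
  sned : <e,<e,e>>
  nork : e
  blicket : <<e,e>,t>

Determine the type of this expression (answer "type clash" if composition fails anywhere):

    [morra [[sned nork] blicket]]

type clash

At [sned nork], sned : <e,<e,e>> takes nork : e, giving <e,e>.
At [[sned nork] blicket], blicket : <<e,e>,t> takes [sned nork] : <e,e>, giving t.
[morra [[sned nork] blicket]]: e and t cannot combine by function application — type clash.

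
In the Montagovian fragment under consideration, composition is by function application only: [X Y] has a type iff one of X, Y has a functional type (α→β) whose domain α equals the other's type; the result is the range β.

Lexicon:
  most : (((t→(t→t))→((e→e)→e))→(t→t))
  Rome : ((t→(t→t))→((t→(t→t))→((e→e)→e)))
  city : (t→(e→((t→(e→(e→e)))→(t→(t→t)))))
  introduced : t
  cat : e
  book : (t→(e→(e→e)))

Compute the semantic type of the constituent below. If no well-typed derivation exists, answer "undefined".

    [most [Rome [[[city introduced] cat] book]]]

(t→t)

[city introduced]: city is (t→(e→((t→(e→(e→e)))→(t→(t→t))))), introduced is t; result (e→((t→(e→(e→e)))→(t→(t→t)))).
[[city introduced] cat]: [city introduced] is (e→((t→(e→(e→e)))→(t→(t→t)))), cat is e; result ((t→(e→(e→e)))→(t→(t→t))).
[[[city introduced] cat] book]: [[city introduced] cat] is ((t→(e→(e→e)))→(t→(t→t))), book is (t→(e→(e→e))); result (t→(t→t)).
[Rome [[[city introduced] cat] book]]: Rome is ((t→(t→t))→((t→(t→t))→((e→e)→e))), [[[city introduced] cat] book] is (t→(t→t)); result ((t→(t→t))→((e→e)→e)).
[most [Rome [[[city introduced] cat] book]]]: most is (((t→(t→t))→((e→e)→e))→(t→t)), [Rome [[[city introduced] cat] book]] is ((t→(t→t))→((e→e)→e)); result (t→t).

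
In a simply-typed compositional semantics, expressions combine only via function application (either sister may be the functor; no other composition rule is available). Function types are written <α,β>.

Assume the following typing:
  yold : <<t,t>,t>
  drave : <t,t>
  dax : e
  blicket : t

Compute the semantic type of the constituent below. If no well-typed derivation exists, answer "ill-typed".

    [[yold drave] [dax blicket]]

ill-typed

[yold drave]: <<t,t>,t> applied to <t,t> yields t.
[dax blicket]: e with t — neither is a function whose domain matches the other; composition fails here.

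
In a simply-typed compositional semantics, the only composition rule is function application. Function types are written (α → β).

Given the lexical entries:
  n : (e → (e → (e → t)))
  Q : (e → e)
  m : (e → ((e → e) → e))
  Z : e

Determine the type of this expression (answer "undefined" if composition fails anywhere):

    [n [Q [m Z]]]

(e → (e → t))

At [m Z], m : (e → ((e → e) → e)) takes Z : e, giving ((e → e) → e).
At [Q [m Z]], [m Z] : ((e → e) → e) takes Q : (e → e), giving e.
At [n [Q [m Z]]], n : (e → (e → (e → t))) takes [Q [m Z]] : e, giving (e → (e → t)).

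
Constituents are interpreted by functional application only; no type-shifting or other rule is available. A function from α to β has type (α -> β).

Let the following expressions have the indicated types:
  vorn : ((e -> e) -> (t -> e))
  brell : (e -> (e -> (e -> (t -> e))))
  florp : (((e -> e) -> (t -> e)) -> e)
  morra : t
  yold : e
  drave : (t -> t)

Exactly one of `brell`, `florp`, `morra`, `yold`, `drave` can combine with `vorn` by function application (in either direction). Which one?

florp

brell : (e -> (e -> (e -> (t -> e)))) — neither side's domain matches the other.
florp — combines: florp : (((e -> e) -> (t -> e)) -> e) takes vorn : ((e -> e) -> (t -> e)) as argument, giving e.
morra : t — neither side's domain matches the other.
yold : e — neither side's domain matches the other.
drave : (t -> t) — neither side's domain matches the other.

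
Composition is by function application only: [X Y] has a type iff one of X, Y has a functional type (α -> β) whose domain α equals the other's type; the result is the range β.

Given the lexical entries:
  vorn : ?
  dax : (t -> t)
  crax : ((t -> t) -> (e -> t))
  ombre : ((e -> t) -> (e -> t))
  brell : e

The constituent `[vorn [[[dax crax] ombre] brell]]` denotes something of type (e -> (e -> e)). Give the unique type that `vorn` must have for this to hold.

[vorn [[[dax crax] ombre] brell]] must have type (e -> (e -> e)). The sister [[[dax crax] ombre] brell] has type t; that is not a function onto (e -> (e -> e)), so vorn must be the functor, of type (t -> (e -> (e -> e))).

(t -> (e -> (e -> e)))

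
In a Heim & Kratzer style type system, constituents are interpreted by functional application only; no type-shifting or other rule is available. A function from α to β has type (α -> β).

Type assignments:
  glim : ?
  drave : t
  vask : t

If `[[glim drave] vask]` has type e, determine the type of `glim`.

(t -> (t -> e))

[[glim drave] vask] is required to be e. vask : t cannot yield e as functor, so [glim drave] : (t -> e).
[glim drave] is required to be (t -> e). drave : t cannot yield (t -> e) as functor, so glim : (t -> (t -> e)).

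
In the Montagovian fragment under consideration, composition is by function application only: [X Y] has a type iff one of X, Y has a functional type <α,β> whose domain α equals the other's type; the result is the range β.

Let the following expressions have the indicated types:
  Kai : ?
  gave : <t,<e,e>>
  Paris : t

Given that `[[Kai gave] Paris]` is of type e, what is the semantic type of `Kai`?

<<t,<e,e>>,<t,e>>

[[Kai gave] Paris] is required to be e. Paris : t cannot yield e as functor, so [Kai gave] : <t,e>.
[Kai gave] is required to be <t,e>. gave : <t,<e,e>> cannot yield <t,e> as functor, so Kai : <<t,<e,e>>,<t,e>>.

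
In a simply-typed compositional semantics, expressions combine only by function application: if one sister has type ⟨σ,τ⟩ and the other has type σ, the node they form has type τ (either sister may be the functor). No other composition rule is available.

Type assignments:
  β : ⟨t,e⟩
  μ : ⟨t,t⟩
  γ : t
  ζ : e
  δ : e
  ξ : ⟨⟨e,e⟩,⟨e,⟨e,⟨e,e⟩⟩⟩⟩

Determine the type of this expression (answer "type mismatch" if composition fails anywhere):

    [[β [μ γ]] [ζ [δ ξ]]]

type mismatch

At [μ γ], μ : ⟨t,t⟩ takes γ : t, giving t.
At [β [μ γ]], β : ⟨t,e⟩ takes [μ γ] : t, giving e.
At [δ ξ]: neither e nor ⟨⟨e,e⟩,⟨e,⟨e,⟨e,e⟩⟩⟩⟩ can take the other as argument; the node is ill-typed.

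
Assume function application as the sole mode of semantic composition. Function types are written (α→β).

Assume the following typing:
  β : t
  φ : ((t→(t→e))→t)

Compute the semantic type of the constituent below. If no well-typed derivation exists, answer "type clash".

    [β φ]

type clash

[β φ]: t and ((t→(t→e))→t) cannot combine by function application — type clash.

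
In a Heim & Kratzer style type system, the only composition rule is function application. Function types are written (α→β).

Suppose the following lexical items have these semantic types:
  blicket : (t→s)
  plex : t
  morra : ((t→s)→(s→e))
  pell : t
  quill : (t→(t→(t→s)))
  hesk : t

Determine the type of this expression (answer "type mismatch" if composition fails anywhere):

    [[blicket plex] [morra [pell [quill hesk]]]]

e

[blicket plex]: blicket is (t→s), plex is t; result s.
[quill hesk]: quill is (t→(t→(t→s))), hesk is t; result (t→(t→s)).
[pell [quill hesk]]: [quill hesk] is (t→(t→s)), pell is t; result (t→s).
[morra [pell [quill hesk]]]: morra is ((t→s)→(s→e)), [pell [quill hesk]] is (t→s); result (s→e).
[[blicket plex] [morra [pell [quill hesk]]]]: [morra [pell [quill hesk]]] is (s→e), [blicket plex] is s; result e.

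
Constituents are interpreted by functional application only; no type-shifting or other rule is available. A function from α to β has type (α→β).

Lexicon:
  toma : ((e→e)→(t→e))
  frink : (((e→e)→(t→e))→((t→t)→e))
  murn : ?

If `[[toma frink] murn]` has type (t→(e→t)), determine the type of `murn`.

[[toma frink] murn] is required to be (t→(e→t)). [toma frink] : ((t→t)→e) cannot yield (t→(e→t)) as functor, so murn : (((t→t)→e)→(t→(e→t))).

(((t→t)→e)→(t→(e→t)))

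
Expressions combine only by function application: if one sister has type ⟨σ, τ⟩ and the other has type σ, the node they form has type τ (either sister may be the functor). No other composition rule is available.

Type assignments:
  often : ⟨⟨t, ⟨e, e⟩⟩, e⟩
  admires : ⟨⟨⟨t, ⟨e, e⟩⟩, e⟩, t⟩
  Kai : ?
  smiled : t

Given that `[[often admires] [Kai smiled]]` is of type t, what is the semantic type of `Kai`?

⟨t, ⟨t, t⟩⟩

[[often admires] [Kai smiled]] is required to be t. [often admires] : t cannot yield t as functor, so [Kai smiled] : ⟨t, t⟩.
[Kai smiled] is required to be ⟨t, t⟩. smiled : t cannot yield ⟨t, t⟩ as functor, so Kai : ⟨t, ⟨t, t⟩⟩.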